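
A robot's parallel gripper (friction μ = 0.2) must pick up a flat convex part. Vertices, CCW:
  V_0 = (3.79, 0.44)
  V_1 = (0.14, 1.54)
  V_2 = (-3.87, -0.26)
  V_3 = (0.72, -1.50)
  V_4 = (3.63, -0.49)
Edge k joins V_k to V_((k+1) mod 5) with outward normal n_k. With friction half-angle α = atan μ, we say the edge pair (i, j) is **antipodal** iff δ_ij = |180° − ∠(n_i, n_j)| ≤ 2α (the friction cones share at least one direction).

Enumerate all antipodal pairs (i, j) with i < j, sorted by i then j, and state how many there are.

count = 2; pairs: (0,2), (1,3)

α = atan 0.2 = 11.31°;  2α = 22.62°
n_0 = (+0.2886, +0.9575)
n_1 = (-0.4095, +0.9123)
n_2 = (-0.2608, -0.9654)
n_3 = (+0.3279, -0.9447)
n_4 = (+0.9855, -0.1696)
  (0,1): δ = 139.05°  ·
  (0,2): δ = 1.65°  ✓
  (0,3): δ = 35.91°  ·
  (0,4): δ = 97.01°  ·
  (1,2): δ = 39.29°  ·
  (1,3): δ = 5.03°  ✓
  (1,4): δ = 56.06°  ·
  (2,3): δ = 145.74°  ·
  (2,4): δ = 84.64°  ·
  (3,4): δ = 118.90°  ·
antipodal pairs: 2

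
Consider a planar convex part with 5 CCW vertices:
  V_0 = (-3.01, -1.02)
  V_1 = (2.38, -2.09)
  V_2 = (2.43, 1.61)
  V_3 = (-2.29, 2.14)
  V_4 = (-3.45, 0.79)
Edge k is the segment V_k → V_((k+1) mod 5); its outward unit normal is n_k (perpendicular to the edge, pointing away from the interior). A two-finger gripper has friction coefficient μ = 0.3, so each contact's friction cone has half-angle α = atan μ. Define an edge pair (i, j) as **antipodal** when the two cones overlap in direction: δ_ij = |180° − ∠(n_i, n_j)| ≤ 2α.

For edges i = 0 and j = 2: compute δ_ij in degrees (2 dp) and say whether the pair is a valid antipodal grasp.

α = atan 0.3 = 16.70°;  2α = 33.40°
edge 0: e_0 = (+5.39, -1.07);  n_0 = (-0.1947, -0.9809)
edge 2: e_2 = (-4.72, +0.53);  n_2 = (+0.1116, +0.9938)
∠(n_0, n_2) = 175.18°
δ = |180° − 175.18°| = 4.82°
4.82° ≤ 2α = 33.40°  →  valid

δ = 4.82°, valid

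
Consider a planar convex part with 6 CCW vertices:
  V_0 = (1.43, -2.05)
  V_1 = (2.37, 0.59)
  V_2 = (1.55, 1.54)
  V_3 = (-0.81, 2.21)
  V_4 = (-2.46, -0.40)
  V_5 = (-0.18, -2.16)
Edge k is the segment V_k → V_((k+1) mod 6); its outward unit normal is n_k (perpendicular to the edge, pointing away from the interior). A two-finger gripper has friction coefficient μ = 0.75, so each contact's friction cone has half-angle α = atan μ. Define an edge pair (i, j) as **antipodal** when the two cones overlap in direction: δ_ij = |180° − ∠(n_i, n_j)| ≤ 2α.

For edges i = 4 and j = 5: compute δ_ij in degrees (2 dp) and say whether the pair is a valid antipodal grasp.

α = atan 0.75 = 36.87°;  2α = 73.74°
edge 4: e_4 = (+2.28, -1.76);  n_4 = (-0.6111, -0.7916)
edge 5: e_5 = (+1.61, +0.11);  n_5 = (+0.0682, -0.9977)
∠(n_4, n_5) = 41.57°
δ = |180° − 41.57°| = 138.43°
138.43° > 2α = 73.74°  →  invalid

δ = 138.43°, invalid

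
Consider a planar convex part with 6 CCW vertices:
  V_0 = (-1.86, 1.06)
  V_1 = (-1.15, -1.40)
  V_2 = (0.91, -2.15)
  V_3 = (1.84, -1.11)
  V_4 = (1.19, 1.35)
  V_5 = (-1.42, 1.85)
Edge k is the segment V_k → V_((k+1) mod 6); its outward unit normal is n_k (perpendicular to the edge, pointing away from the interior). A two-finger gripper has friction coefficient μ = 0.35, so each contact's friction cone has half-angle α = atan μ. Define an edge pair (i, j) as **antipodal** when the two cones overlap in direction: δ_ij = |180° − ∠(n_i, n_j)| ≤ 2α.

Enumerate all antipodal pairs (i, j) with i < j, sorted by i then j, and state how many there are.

count = 3; pairs: (0,3), (1,4), (2,5)

α = atan 0.35 = 19.29°;  2α = 38.58°
n_0 = (-0.9608, -0.2773)
n_1 = (-0.3421, -0.9397)
n_2 = (+0.7454, -0.6666)
n_3 = (+0.9668, +0.2555)
n_4 = (+0.1881, +0.9821)
n_5 = (-0.8736, +0.4866)
  (0,1): δ = 126.10°  ·
  (0,2): δ = 57.90°  ·
  (0,3): δ = 1.30°  ✓
  (0,4): δ = 63.06°  ·
  (0,5): δ = 134.78°  ·
  (1,2): δ = 111.80°  ·
  (1,3): δ = 55.19°  ·
  (1,4): δ = 9.16°  ✓
  (1,5): δ = 80.89°  ·
  (2,3): δ = 123.40°  ·
  (2,4): δ = 59.04°  ·
  (2,5): δ = 12.69°  ✓
  (3,4): δ = 115.65°  ·
  (3,5): δ = 43.92°  ·
  (4,5): δ = 108.27°  ·
antipodal pairs: 3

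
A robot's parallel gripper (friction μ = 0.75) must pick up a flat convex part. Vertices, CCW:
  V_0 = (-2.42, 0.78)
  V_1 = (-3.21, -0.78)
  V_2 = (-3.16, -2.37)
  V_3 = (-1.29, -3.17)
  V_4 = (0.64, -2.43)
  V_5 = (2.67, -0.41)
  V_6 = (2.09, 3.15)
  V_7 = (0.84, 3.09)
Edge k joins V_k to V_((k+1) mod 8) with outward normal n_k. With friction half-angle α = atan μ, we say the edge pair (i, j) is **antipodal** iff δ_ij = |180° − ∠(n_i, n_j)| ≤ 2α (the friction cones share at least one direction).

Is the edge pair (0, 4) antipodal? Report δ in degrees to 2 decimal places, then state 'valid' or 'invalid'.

α = atan 0.75 = 36.87°;  2α = 73.74°
edge 0: e_0 = (-0.79, -1.56);  n_0 = (-0.8921, +0.4518)
edge 4: e_4 = (+2.03, +2.02);  n_4 = (+0.7054, -0.7089)
∠(n_0, n_4) = 161.72°
δ = |180° − 161.72°| = 18.28°
18.28° ≤ 2α = 73.74°  →  valid

δ = 18.28°, valid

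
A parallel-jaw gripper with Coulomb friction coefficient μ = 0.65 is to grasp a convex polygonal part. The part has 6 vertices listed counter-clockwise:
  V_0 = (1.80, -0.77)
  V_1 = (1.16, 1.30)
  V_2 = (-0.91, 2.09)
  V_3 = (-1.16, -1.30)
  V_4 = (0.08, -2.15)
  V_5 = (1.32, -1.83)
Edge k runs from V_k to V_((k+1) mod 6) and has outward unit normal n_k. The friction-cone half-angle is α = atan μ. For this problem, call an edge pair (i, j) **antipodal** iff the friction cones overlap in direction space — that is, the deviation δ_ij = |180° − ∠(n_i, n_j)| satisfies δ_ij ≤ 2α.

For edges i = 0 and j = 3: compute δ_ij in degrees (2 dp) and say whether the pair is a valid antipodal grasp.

α = atan 0.65 = 33.02°;  2α = 66.05°
edge 0: e_0 = (-0.64, +2.07);  n_0 = (+0.9554, +0.2954)
edge 3: e_3 = (+1.24, -0.85);  n_3 = (-0.5654, -0.8248)
∠(n_0, n_3) = 141.61°
δ = |180° − 141.61°| = 38.39°
38.39° ≤ 2α = 66.05°  →  valid

δ = 38.39°, valid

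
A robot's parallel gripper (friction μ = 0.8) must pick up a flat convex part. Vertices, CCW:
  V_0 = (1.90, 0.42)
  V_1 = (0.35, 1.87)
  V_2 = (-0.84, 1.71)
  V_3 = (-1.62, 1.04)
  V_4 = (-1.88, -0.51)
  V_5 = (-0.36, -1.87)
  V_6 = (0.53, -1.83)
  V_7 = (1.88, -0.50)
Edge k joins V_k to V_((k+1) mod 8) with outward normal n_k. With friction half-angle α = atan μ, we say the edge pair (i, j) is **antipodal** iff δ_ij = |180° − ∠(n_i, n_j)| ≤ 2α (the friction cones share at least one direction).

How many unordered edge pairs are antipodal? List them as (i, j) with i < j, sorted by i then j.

count = 12; pairs: (0,3), (0,4), (0,5), (1,4), (1,5), (1,6), (2,5), (2,6), (2,7), (3,6), (3,7), (4,7)

α = atan 0.8 = 38.66°;  2α = 77.32°
n_0 = (+0.6832, +0.7303)
n_1 = (-0.1333, +0.9911)
n_2 = (-0.6516, +0.7586)
n_3 = (-0.9862, +0.1654)
n_4 = (-0.6668, -0.7452)
n_5 = (+0.0449, -0.9990)
n_6 = (+0.7018, -0.7124)
n_7 = (+0.9998, -0.0217)
  (0,1): δ = 129.25°  ·
  (0,2): δ = 96.25°  ·
  (0,3): δ = 56.43°  ✓
  (0,4): δ = 1.27°  ✓
  (0,5): δ = 45.66°  ✓
  (0,6): δ = 87.66°  ·
  (0,7): δ = 131.85°  ·
  (1,2): δ = 147.00°  ·
  (1,3): δ = 107.18°  ·
  (1,4): δ = 49.48°  ✓
  (1,5): δ = 5.08°  ✓
  (1,6): δ = 36.91°  ✓
  (1,7): δ = 81.10°  ·
  (2,3): δ = 140.18°  ·
  (2,4): δ = 82.48°  ·
  (2,5): δ = 38.09°  ✓
  (2,6): δ = 3.91°  ✓
  (2,7): δ = 48.09°  ✓
  (3,4): δ = 122.30°  ·
  (3,5): δ = 77.90°  ·
  (3,6): δ = 35.91°  ✓
  (3,7): δ = 8.28°  ✓
  (4,5): δ = 135.61°  ·
  (4,6): δ = 93.61°  ·
  (4,7): δ = 49.43°  ✓
  (5,6): δ = 138.00°  ·
  (5,7): δ = 93.82°  ·
  (6,7): δ = 135.82°  ·
antipodal pairs: 12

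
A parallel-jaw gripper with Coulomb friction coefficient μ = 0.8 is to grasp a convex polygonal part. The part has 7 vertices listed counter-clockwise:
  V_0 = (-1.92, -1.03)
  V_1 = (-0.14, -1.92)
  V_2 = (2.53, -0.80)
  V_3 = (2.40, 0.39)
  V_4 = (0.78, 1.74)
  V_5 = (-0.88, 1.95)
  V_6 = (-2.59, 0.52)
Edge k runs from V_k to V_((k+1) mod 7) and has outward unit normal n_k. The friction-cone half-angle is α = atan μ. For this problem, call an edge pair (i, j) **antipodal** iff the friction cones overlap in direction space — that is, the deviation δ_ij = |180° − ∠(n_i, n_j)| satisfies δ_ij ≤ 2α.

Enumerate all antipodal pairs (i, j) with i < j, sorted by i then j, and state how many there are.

count = 11; pairs: (0,2), (0,3), (0,4), (0,5), (1,3), (1,4), (1,5), (2,5), (2,6), (3,6), (4,6)

α = atan 0.8 = 38.66°;  2α = 77.32°
n_0 = (-0.4472, -0.8944)
n_1 = (+0.3868, -0.9222)
n_2 = (+0.9941, +0.1086)
n_3 = (+0.6402, +0.7682)
n_4 = (+0.1255, +0.9921)
n_5 = (-0.6415, +0.7671)
n_6 = (-0.9179, -0.3968)
  (0,1): δ = 130.68°  ·
  (0,2): δ = 57.20°  ✓
  (0,3): δ = 13.24°  ✓
  (0,4): δ = 19.36°  ✓
  (0,5): δ = 66.47°  ✓
  (0,6): δ = 139.94°  ·
  (1,2): δ = 106.52°  ·
  (1,3): δ = 62.56°  ✓
  (1,4): δ = 29.97°  ✓
  (1,5): δ = 17.15°  ✓
  (1,6): δ = 90.62°  ·
  (2,3): δ = 136.04°  ·
  (2,4): δ = 103.44°  ·
  (2,5): δ = 56.33°  ✓
  (2,6): δ = 17.14°  ✓
  (3,4): δ = 147.40°  ·
  (3,5): δ = 100.29°  ·
  (3,6): δ = 26.82°  ✓
  (4,5): δ = 132.89°  ·
  (4,6): δ = 59.41°  ✓
  (5,6): δ = 106.53°  ·
antipodal pairs: 11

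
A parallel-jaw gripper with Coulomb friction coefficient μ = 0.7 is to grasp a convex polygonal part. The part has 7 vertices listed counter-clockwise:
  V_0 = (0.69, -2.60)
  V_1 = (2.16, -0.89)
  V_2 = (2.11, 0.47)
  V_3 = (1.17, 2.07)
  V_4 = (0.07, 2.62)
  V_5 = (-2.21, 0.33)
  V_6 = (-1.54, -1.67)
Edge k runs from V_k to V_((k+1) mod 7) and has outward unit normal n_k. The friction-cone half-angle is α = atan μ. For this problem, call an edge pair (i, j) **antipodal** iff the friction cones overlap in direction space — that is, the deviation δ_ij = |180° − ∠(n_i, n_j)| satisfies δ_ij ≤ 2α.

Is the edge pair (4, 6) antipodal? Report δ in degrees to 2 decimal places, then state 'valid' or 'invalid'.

δ = 67.76°, valid

α = atan 0.7 = 34.99°;  2α = 69.98°
edge 4: e_4 = (-2.28, -2.29);  n_4 = (-0.7087, +0.7056)
edge 6: e_6 = (+2.23, -0.93);  n_6 = (-0.3849, -0.9230)
∠(n_4, n_6) = 112.24°
δ = |180° − 112.24°| = 67.76°
67.76° ≤ 2α = 69.98°  →  valid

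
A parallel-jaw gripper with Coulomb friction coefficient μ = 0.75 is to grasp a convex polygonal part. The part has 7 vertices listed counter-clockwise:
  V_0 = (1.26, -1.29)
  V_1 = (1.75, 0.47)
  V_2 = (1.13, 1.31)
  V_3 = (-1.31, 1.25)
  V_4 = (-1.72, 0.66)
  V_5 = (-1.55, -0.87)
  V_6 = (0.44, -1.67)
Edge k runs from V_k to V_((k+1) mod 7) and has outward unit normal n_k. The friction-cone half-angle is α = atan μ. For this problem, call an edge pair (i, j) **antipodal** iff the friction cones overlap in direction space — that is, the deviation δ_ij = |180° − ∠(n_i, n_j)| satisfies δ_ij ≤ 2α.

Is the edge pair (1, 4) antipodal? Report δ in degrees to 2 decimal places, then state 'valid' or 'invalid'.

α = atan 0.75 = 36.87°;  2α = 73.74°
edge 1: e_1 = (-0.62, +0.84);  n_1 = (+0.8046, +0.5939)
edge 4: e_4 = (+0.17, -1.53);  n_4 = (-0.9939, -0.1104)
∠(n_1, n_4) = 149.91°
δ = |180° − 149.91°| = 30.09°
30.09° ≤ 2α = 73.74°  →  valid

δ = 30.09°, valid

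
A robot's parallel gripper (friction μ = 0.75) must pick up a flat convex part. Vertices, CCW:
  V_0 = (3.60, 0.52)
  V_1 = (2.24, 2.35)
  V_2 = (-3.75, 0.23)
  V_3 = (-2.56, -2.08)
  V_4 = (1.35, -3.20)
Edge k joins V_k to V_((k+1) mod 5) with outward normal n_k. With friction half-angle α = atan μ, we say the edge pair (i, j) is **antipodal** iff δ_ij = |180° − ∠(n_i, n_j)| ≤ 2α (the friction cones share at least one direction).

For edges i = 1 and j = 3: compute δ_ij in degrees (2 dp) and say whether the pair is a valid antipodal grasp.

δ = 35.47°, valid

α = atan 0.75 = 36.87°;  2α = 73.74°
edge 1: e_1 = (-5.99, -2.12);  n_1 = (-0.3336, +0.9427)
edge 3: e_3 = (+3.91, -1.12);  n_3 = (-0.2754, -0.9613)
∠(n_1, n_3) = 144.53°
δ = |180° − 144.53°| = 35.47°
35.47° ≤ 2α = 73.74°  →  valid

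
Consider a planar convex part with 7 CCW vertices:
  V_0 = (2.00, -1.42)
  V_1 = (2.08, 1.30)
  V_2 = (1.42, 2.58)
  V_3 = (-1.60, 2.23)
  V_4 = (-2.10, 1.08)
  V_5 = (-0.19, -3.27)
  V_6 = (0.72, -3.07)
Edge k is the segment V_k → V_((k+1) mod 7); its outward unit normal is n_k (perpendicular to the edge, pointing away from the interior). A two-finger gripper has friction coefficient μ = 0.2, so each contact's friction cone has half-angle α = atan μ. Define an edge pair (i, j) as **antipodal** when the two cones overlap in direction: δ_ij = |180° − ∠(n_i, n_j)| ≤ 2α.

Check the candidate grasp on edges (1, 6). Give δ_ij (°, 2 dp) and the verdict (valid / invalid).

α = atan 0.2 = 11.31°;  2α = 22.62°
edge 1: e_1 = (-0.66, +1.28);  n_1 = (+0.8888, +0.4583)
edge 6: e_6 = (+1.28, +1.65);  n_6 = (+0.7901, -0.6129)
∠(n_1, n_6) = 65.08°
δ = |180° − 65.08°| = 114.92°
114.92° > 2α = 22.62°  →  invalid

δ = 114.92°, invalid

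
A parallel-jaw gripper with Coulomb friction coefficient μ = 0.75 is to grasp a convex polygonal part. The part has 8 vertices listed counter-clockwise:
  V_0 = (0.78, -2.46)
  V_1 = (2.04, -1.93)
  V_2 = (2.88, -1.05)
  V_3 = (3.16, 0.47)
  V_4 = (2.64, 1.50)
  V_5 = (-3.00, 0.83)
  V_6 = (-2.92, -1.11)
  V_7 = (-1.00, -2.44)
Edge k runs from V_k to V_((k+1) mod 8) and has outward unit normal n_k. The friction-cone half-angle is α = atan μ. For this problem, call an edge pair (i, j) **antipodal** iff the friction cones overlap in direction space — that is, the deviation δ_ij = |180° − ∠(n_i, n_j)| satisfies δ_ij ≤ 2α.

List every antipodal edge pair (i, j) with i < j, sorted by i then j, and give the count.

α = atan 0.75 = 36.87°;  2α = 73.74°
n_0 = (+0.3877, -0.9218)
n_1 = (+0.7234, -0.6905)
n_2 = (+0.9835, -0.1812)
n_3 = (+0.8927, +0.4507)
n_4 = (-0.1180, +0.9930)
n_5 = (-0.9992, -0.0412)
n_6 = (-0.5694, -0.8220)
n_7 = (-0.0112, -0.9999)
  (0,1): δ = 156.48°  ·
  (0,2): δ = 123.25°  ·
  (0,3): δ = 86.03°  ·
  (0,4): δ = 16.04°  ✓
  (0,5): δ = 69.55°  ✓
  (0,6): δ = 122.48°  ·
  (0,7): δ = 156.54°  ·
  (1,2): δ = 146.77°  ·
  (1,3): δ = 109.55°  ·
  (1,4): δ = 39.56°  ✓
  (1,5): δ = 46.03°  ✓
  (1,6): δ = 98.96°  ·
  (1,7): δ = 133.02°  ·
  (2,3): δ = 142.78°  ·
  (2,4): δ = 72.79°  ✓
  (2,5): δ = 12.80°  ✓
  (2,6): δ = 65.73°  ✓
  (2,7): δ = 99.79°  ·
  (3,4): δ = 110.01°  ·
  (3,5): δ = 24.43°  ✓
  (3,6): δ = 28.50°  ✓
  (3,7): δ = 62.57°  ✓
  (4,5): δ = 94.41°  ·
  (4,6): δ = 41.49°  ✓
  (4,7): δ = 7.42°  ✓
  (5,6): δ = 127.07°  ·
  (5,7): δ = 93.01°  ·
  (6,7): δ = 145.93°  ·
antipodal pairs: 12

count = 12; pairs: (0,4), (0,5), (1,4), (1,5), (2,4), (2,5), (2,6), (3,5), (3,6), (3,7), (4,6), (4,7)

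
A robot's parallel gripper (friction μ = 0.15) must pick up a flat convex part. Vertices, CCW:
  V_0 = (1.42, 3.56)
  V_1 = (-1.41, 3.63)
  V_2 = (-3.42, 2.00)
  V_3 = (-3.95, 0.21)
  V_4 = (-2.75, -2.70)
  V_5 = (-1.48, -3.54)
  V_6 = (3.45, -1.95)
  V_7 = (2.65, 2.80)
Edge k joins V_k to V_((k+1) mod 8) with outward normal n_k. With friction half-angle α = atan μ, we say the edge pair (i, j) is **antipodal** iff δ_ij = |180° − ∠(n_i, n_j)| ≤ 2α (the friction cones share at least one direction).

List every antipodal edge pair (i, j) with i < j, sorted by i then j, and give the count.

α = atan 0.15 = 8.53°;  2α = 17.06°
n_0 = (+0.0247, +0.9997)
n_1 = (-0.6299, +0.7767)
n_2 = (-0.9589, +0.2839)
n_3 = (-0.9245, -0.3812)
n_4 = (-0.5517, -0.8341)
n_5 = (+0.3069, -0.9517)
n_6 = (+0.9861, +0.1661)
n_7 = (+0.5256, +0.8507)
  (0,1): δ = 139.54°  ·
  (0,2): δ = 105.08°  ·
  (0,3): δ = 66.17°  ·
  (0,4): δ = 32.06°  ·
  (0,5): δ = 19.29°  ·
  (0,6): δ = 100.98°  ·
  (0,7): δ = 149.71°  ·
  (1,2): δ = 145.53°  ·
  (1,3): δ = 106.63°  ·
  (1,4): δ = 72.52°  ·
  (1,5): δ = 21.16°  ·
  (1,6): δ = 60.52°  ·
  (1,7): δ = 109.25°  ·
  (2,3): δ = 141.10°  ·
  (2,4): δ = 106.99°  ·
  (2,5): δ = 55.63°  ·
  (2,6): δ = 26.05°  ·
  (2,7): δ = 74.78°  ·
  (3,4): δ = 145.89°  ·
  (3,5): δ = 94.53°  ·
  (3,6): δ = 12.85°  ✓
  (3,7): δ = 35.88°  ·
  (4,5): δ = 128.64°  ·
  (4,6): δ = 46.96°  ·
  (4,7): δ = 1.77°  ✓
  (5,6): δ = 98.32°  ·
  (5,7): δ = 49.59°  ·
  (6,7): δ = 131.27°  ·
antipodal pairs: 2

count = 2; pairs: (3,6), (4,7)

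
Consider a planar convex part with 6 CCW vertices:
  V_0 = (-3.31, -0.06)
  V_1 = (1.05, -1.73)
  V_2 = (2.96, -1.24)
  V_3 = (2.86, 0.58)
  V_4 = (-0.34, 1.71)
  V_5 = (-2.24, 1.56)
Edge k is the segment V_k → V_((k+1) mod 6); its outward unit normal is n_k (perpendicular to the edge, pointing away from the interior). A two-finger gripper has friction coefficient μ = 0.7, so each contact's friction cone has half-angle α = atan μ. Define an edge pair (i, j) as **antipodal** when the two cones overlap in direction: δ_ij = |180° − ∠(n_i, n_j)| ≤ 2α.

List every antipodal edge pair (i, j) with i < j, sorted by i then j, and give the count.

count = 7; pairs: (0,2), (0,3), (0,4), (1,3), (1,4), (1,5), (2,5)

α = atan 0.7 = 34.99°;  2α = 69.98°
n_0 = (-0.3577, -0.9338)
n_1 = (+0.2485, -0.9686)
n_2 = (+0.9985, +0.0549)
n_3 = (+0.3330, +0.9429)
n_4 = (-0.0787, +0.9969)
n_5 = (-0.8344, +0.5511)
  (0,1): δ = 144.65°  ·
  (0,2): δ = 65.90°  ✓
  (0,3): δ = 1.51°  ✓
  (0,4): δ = 25.47°  ✓
  (0,5): δ = 77.51°  ·
  (1,2): δ = 101.24°  ·
  (1,3): δ = 33.84°  ✓
  (1,4): δ = 9.87°  ✓
  (1,5): δ = 42.17°  ✓
  (2,3): δ = 112.59°  ·
  (2,4): δ = 88.63°  ·
  (2,5): δ = 36.59°  ✓
  (3,4): δ = 156.04°  ·
  (3,5): δ = 104.00°  ·
  (4,5): δ = 127.96°  ·
antipodal pairs: 7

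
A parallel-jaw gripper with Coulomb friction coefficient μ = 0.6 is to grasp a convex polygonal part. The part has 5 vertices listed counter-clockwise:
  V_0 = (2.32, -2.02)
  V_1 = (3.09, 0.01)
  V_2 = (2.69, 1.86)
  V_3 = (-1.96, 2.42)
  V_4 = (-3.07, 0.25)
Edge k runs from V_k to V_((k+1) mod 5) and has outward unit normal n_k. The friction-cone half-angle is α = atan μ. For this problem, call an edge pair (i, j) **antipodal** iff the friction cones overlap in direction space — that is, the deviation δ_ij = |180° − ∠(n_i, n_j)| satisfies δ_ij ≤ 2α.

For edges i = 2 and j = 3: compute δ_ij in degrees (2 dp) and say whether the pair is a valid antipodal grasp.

δ = 110.22°, invalid

α = atan 0.6 = 30.96°;  2α = 61.93°
edge 2: e_2 = (-4.65, +0.56);  n_2 = (+0.1196, +0.9928)
edge 3: e_3 = (-1.11, -2.17);  n_3 = (-0.8903, +0.4554)
∠(n_2, n_3) = 69.78°
δ = |180° − 69.78°| = 110.22°
110.22° > 2α = 61.93°  →  invalid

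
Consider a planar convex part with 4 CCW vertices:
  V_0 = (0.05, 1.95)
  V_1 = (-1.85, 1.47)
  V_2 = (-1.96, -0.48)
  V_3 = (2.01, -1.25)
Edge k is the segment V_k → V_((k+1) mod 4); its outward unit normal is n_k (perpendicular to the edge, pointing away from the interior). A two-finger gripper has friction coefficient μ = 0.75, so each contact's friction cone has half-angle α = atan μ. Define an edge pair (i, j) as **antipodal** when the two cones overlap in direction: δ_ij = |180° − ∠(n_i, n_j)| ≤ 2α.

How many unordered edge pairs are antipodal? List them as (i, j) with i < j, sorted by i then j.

α = atan 0.75 = 36.87°;  2α = 73.74°
n_0 = (-0.2449, +0.9695)
n_1 = (-0.9984, +0.0563)
n_2 = (-0.1904, -0.9817)
n_3 = (+0.8528, +0.5223)
  (0,1): δ = 107.41°  ·
  (0,2): δ = 25.15°  ✓
  (0,3): δ = 107.31°  ·
  (1,2): δ = 97.75°  ·
  (1,3): δ = 34.72°  ✓
  (2,3): δ = 47.54°  ✓
antipodal pairs: 3

count = 3; pairs: (0,2), (1,3), (2,3)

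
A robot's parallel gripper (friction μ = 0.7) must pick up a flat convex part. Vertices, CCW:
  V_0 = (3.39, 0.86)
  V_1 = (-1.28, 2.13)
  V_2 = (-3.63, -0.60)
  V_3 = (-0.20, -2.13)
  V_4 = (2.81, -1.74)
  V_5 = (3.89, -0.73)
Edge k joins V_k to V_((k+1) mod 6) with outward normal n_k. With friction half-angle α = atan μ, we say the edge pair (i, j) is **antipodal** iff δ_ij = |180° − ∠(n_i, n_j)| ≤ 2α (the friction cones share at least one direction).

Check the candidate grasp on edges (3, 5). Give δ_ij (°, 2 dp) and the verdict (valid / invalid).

δ = 79.93°, invalid

α = atan 0.7 = 34.99°;  2α = 69.98°
edge 3: e_3 = (+3.01, +0.39);  n_3 = (+0.1285, -0.9917)
edge 5: e_5 = (-0.50, +1.59);  n_5 = (+0.9539, +0.3000)
∠(n_3, n_5) = 100.07°
δ = |180° − 100.07°| = 79.93°
79.93° > 2α = 69.98°  →  invalid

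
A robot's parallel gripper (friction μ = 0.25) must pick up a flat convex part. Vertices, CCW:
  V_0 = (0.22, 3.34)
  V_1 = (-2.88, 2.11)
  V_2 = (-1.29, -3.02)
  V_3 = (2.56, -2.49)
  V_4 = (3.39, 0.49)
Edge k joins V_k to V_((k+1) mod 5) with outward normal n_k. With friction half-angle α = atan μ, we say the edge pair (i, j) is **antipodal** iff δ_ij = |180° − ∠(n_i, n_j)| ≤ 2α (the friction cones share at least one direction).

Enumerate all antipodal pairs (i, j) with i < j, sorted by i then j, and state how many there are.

count = 1; pairs: (0,2)

α = atan 0.25 = 14.04°;  2α = 28.07°
n_0 = (-0.3688, +0.9295)
n_1 = (-0.9552, -0.2960)
n_2 = (+0.1364, -0.9907)
n_3 = (+0.9633, -0.2683)
n_4 = (+0.6686, +0.7436)
  (0,1): δ = 94.42°  ·
  (0,2): δ = 13.80°  ✓
  (0,3): δ = 52.79°  ·
  (0,4): δ = 116.40°  ·
  (1,2): δ = 99.38°  ·
  (1,3): δ = 32.78°  ·
  (1,4): δ = 30.82°  ·
  (2,3): δ = 113.40°  ·
  (2,4): δ = 49.80°  ·
  (3,4): δ = 116.39°  ·
antipodal pairs: 1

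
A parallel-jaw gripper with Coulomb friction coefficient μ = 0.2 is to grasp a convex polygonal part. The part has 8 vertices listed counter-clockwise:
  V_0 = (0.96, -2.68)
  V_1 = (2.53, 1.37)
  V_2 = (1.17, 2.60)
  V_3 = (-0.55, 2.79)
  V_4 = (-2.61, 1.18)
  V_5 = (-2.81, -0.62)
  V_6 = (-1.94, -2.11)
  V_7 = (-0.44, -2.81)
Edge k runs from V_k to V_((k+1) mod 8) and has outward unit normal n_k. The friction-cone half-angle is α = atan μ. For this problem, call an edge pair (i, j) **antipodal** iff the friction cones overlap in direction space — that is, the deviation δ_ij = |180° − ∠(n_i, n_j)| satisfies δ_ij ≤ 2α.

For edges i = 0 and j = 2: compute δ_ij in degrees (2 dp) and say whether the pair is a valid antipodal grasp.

α = atan 0.2 = 11.31°;  2α = 22.62°
edge 0: e_0 = (+1.57, +4.05);  n_0 = (+0.9324, -0.3614)
edge 2: e_2 = (-1.72, +0.19);  n_2 = (+0.1098, +0.9940)
∠(n_0, n_2) = 104.89°
δ = |180° − 104.89°| = 75.11°
75.11° > 2α = 22.62°  →  invalid

δ = 75.11°, invalid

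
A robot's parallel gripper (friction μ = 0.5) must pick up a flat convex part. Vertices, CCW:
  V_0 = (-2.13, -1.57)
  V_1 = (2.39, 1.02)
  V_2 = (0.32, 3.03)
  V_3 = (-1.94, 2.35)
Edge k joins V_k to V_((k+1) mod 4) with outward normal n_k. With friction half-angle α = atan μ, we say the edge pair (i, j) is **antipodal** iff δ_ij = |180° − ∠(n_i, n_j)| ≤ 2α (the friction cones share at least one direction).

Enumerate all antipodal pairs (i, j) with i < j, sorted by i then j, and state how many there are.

count = 2; pairs: (0,2), (1,3)

α = atan 0.5 = 26.57°;  2α = 53.13°
n_0 = (+0.4972, -0.8677)
n_1 = (+0.6966, +0.7174)
n_2 = (-0.2881, +0.9576)
n_3 = (-0.9988, +0.0484)
  (0,1): δ = 73.97°  ·
  (0,2): δ = 13.07°  ✓
  (0,3): δ = 57.41°  ·
  (1,2): δ = 119.10°  ·
  (1,3): δ = 48.62°  ✓
  (2,3): δ = 109.52°  ·
antipodal pairs: 2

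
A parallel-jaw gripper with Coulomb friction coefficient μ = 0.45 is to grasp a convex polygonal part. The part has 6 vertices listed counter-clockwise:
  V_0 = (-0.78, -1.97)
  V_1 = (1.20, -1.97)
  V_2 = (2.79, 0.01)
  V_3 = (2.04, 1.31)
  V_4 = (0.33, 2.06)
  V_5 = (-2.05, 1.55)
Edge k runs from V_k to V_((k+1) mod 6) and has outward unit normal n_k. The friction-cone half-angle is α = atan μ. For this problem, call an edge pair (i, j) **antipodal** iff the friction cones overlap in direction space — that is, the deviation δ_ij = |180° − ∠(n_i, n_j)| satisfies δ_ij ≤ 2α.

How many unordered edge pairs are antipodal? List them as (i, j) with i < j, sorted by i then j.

α = atan 0.45 = 24.23°;  2α = 48.46°
n_0 = (+0.0000, -1.0000)
n_1 = (+0.7797, -0.6261)
n_2 = (+0.8662, +0.4997)
n_3 = (+0.4017, +0.9158)
n_4 = (-0.2095, +0.9778)
n_5 = (-0.9406, -0.3394)
  (0,1): δ = 128.77°  ·
  (0,2): δ = 60.02°  ·
  (0,3): δ = 23.68°  ✓
  (0,4): δ = 12.09°  ✓
  (0,5): δ = 109.84°  ·
  (1,2): δ = 111.25°  ·
  (1,3): δ = 74.92°  ·
  (1,4): δ = 39.14°  ✓
  (1,5): δ = 58.60°  ·
  (2,3): δ = 143.66°  ·
  (2,4): δ = 107.89°  ·
  (2,5): δ = 10.14°  ✓
  (3,4): δ = 144.22°  ·
  (3,5): δ = 46.48°  ✓
  (4,5): δ = 82.26°  ·
antipodal pairs: 5

count = 5; pairs: (0,3), (0,4), (1,4), (2,5), (3,5)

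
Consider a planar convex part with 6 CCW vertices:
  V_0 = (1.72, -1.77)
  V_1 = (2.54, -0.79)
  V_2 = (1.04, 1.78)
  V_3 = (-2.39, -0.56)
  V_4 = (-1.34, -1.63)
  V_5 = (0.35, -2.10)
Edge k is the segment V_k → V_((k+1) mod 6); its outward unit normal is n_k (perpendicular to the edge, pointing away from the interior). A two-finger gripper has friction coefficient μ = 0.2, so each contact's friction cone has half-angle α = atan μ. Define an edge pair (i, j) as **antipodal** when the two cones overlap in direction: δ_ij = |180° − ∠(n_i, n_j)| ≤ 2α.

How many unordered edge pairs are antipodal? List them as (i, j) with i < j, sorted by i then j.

α = atan 0.2 = 11.31°;  2α = 22.62°
n_0 = (+0.7669, -0.6417)
n_1 = (+0.8637, +0.5041)
n_2 = (-0.5636, +0.8261)
n_3 = (-0.7137, -0.7004)
n_4 = (-0.2679, -0.9634)
n_5 = (+0.2342, -0.9722)
  (0,1): δ = 109.81°  ·
  (0,2): δ = 15.78°  ✓
  (0,3): δ = 84.38°  ·
  (0,4): δ = 114.38°  ·
  (0,5): δ = 143.46°  ·
  (1,2): δ = 85.97°  ·
  (1,3): δ = 14.19°  ✓
  (1,4): δ = 44.19°  ·
  (1,5): δ = 73.27°  ·
  (2,3): δ = 79.84°  ·
  (2,4): δ = 49.84°  ·
  (2,5): δ = 20.76°  ✓
  (3,4): δ = 150.00°  ·
  (3,5): δ = 120.92°  ·
  (4,5): δ = 150.92°  ·
antipodal pairs: 3

count = 3; pairs: (0,2), (1,3), (2,5)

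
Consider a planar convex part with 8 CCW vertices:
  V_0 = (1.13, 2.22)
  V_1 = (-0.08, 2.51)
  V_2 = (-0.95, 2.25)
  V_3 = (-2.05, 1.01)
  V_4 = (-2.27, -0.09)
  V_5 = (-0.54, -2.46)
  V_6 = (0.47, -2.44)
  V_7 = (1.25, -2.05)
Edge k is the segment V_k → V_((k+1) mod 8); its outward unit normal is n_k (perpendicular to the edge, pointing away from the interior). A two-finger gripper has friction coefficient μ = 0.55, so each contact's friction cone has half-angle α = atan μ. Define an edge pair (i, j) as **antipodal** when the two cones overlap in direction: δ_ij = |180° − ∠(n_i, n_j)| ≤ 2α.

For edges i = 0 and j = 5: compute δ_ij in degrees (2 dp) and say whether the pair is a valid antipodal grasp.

δ = 14.61°, valid

α = atan 0.55 = 28.81°;  2α = 57.62°
edge 0: e_0 = (-1.21, +0.29);  n_0 = (+0.2331, +0.9725)
edge 5: e_5 = (+1.01, +0.02);  n_5 = (+0.0198, -0.9998)
∠(n_0, n_5) = 165.39°
δ = |180° − 165.39°| = 14.61°
14.61° ≤ 2α = 57.62°  →  valid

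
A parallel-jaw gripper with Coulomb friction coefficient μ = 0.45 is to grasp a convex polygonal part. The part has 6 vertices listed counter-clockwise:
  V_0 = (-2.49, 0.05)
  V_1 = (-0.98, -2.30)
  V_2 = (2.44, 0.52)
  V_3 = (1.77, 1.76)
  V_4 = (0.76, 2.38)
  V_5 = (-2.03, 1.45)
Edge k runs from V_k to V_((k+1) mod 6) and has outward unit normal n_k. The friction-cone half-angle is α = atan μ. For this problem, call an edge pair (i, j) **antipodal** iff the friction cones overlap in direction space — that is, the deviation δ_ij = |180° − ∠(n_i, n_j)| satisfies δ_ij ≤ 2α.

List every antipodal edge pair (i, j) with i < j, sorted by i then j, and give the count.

count = 5; pairs: (0,2), (0,3), (1,4), (1,5), (2,5)

α = atan 0.45 = 24.23°;  2α = 48.46°
n_0 = (-0.8413, -0.5406)
n_1 = (+0.6362, -0.7715)
n_2 = (+0.8798, +0.4754)
n_3 = (+0.5232, +0.8522)
n_4 = (-0.3162, +0.9487)
n_5 = (-0.9500, +0.3122)
  (0,1): δ = 83.22°  ·
  (0,2): δ = 4.34°  ✓
  (0,3): δ = 25.73°  ✓
  (0,4): δ = 75.71°  ·
  (0,5): δ = 129.09°  ·
  (1,2): δ = 101.12°  ·
  (1,3): δ = 71.05°  ·
  (1,4): δ = 21.07°  ✓
  (1,5): δ = 32.30°  ✓
  (2,3): δ = 149.93°  ·
  (2,4): δ = 99.95°  ·
  (2,5): δ = 46.57°  ✓
  (3,4): δ = 130.02°  ·
  (3,5): δ = 76.64°  ·
  (4,5): δ = 126.62°  ·
antipodal pairs: 5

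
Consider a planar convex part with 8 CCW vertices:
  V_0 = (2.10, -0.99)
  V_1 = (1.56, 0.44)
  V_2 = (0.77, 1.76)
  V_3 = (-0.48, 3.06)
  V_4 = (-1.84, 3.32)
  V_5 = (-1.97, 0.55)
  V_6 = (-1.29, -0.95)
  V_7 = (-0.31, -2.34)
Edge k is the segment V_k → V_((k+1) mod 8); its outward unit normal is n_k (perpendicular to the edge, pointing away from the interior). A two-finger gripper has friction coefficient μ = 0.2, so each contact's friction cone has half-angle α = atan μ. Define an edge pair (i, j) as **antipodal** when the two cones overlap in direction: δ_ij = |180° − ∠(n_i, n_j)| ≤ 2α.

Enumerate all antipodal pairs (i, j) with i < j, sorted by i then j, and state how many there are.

count = 6; pairs: (0,5), (0,6), (1,5), (1,6), (2,5), (2,6)

α = atan 0.2 = 11.31°;  2α = 22.62°
n_0 = (+0.9355, +0.3533)
n_1 = (+0.8581, +0.5135)
n_2 = (+0.7208, +0.6931)
n_3 = (+0.1878, +0.9822)
n_4 = (-0.9989, +0.0469)
n_5 = (-0.9108, -0.4129)
n_6 = (-0.8173, -0.5762)
n_7 = (+0.4887, -0.8724)
  (0,1): δ = 169.79°  ·
  (0,2): δ = 156.81°  ·
  (0,3): δ = 121.51°  ·
  (0,4): δ = 23.37°  ·
  (0,5): δ = 3.70°  ✓
  (0,6): δ = 14.50°  ✓
  (0,7): δ = 98.57°  ·
  (1,2): δ = 167.02°  ·
  (1,3): δ = 131.72°  ·
  (1,4): δ = 33.59°  ·
  (1,5): δ = 6.51°  ✓
  (1,6): δ = 4.29°  ✓
  (1,7): δ = 88.36°  ·
  (2,3): δ = 144.70°  ·
  (2,4): δ = 46.56°  ·
  (2,5): δ = 19.49°  ✓
  (2,6): δ = 8.69°  ✓
  (2,7): δ = 75.38°  ·
  (3,4): δ = 81.86°  ·
  (3,5): δ = 54.79°  ·
  (3,6): δ = 43.99°  ·
  (3,7): δ = 40.08°  ·
  (4,5): δ = 152.93°  ·
  (4,6): δ = 142.13°  ·
  (4,7): δ = 58.06°  ·
  (5,6): δ = 169.20°  ·
  (5,7): δ = 85.13°  ·
  (6,7): δ = 95.93°  ·
antipodal pairs: 6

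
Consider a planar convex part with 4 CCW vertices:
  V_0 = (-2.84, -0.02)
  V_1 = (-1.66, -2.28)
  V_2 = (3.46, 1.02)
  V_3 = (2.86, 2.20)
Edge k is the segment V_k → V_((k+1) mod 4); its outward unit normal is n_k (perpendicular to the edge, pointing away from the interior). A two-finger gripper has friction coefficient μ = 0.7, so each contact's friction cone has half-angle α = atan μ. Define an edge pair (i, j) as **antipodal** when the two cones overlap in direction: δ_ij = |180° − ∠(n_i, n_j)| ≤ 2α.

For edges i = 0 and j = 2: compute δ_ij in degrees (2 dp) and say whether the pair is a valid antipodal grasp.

δ = 0.62°, valid

α = atan 0.7 = 34.99°;  2α = 69.98°
edge 0: e_0 = (+1.18, -2.26);  n_0 = (-0.8864, -0.4628)
edge 2: e_2 = (-0.60, +1.18);  n_2 = (+0.8914, +0.4532)
∠(n_0, n_2) = 179.38°
δ = |180° − 179.38°| = 0.62°
0.62° ≤ 2α = 69.98°  →  valid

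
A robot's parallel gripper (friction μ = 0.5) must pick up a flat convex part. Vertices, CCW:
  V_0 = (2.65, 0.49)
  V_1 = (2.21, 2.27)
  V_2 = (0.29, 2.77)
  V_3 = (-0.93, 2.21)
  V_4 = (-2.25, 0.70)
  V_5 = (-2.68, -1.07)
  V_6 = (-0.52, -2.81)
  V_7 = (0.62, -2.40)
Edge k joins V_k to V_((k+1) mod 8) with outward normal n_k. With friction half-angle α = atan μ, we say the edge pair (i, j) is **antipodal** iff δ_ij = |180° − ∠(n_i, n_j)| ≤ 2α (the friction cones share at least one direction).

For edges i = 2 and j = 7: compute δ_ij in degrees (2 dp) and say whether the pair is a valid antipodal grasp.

α = atan 0.5 = 26.57°;  2α = 53.13°
edge 2: e_2 = (-1.22, -0.56);  n_2 = (-0.4172, +0.9088)
edge 7: e_7 = (+2.03, +2.89);  n_7 = (+0.8183, -0.5748)
∠(n_2, n_7) = 149.74°
δ = |180° − 149.74°| = 30.26°
30.26° ≤ 2α = 53.13°  →  valid

δ = 30.26°, valid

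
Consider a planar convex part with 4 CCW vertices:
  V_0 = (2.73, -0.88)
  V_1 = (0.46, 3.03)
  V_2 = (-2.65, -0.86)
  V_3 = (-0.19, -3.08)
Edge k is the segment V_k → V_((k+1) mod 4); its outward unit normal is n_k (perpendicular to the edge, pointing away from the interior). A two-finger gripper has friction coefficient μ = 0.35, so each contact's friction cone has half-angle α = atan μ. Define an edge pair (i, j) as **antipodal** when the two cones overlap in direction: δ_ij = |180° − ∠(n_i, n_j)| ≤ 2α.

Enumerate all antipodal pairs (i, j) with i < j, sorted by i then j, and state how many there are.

α = atan 0.35 = 19.29°;  2α = 38.58°
n_0 = (+0.8648, +0.5021)
n_1 = (-0.7811, +0.6245)
n_2 = (-0.6700, -0.7424)
n_3 = (+0.6017, -0.7987)
  (0,1): δ = 68.78°  ·
  (0,2): δ = 17.80°  ✓
  (0,3): δ = 96.86°  ·
  (1,2): δ = 93.42°  ·
  (1,3): δ = 14.36°  ✓
  (2,3): δ = 100.94°  ·
antipodal pairs: 2

count = 2; pairs: (0,2), (1,3)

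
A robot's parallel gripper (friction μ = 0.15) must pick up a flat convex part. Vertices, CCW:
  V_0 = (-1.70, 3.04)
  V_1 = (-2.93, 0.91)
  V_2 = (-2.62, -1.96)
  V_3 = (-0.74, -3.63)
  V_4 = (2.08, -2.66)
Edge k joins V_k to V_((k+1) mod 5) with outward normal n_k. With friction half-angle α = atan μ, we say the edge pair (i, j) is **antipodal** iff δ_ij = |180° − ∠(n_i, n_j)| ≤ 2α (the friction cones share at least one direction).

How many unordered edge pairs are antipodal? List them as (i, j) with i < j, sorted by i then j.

count = 1; pairs: (2,4)

α = atan 0.15 = 8.53°;  2α = 17.06°
n_0 = (-0.8660, +0.5001)
n_1 = (-0.9942, -0.1074)
n_2 = (-0.6641, -0.7476)
n_3 = (+0.3253, -0.9456)
n_4 = (+0.8334, +0.5527)
  (0,1): δ = 143.83°  ·
  (0,2): δ = 101.61°  ·
  (0,3): δ = 41.01°  ·
  (0,4): δ = 63.56°  ·
  (1,2): δ = 137.78°  ·
  (1,3): δ = 77.18°  ·
  (1,4): δ = 27.39°  ·
  (2,3): δ = 119.40°  ·
  (2,4): δ = 14.83°  ✓
  (3,4): δ = 75.43°  ·
antipodal pairs: 1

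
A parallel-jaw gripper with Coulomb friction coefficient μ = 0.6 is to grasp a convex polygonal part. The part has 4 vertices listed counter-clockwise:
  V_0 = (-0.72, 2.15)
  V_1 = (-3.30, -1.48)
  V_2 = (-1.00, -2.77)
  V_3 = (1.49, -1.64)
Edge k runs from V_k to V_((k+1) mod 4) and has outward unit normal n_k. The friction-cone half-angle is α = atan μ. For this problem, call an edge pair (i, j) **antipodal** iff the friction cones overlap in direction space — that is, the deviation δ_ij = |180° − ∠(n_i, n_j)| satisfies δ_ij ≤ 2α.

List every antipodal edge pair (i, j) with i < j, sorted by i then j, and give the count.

count = 2; pairs: (0,2), (1,3)

α = atan 0.6 = 30.96°;  2α = 61.93°
n_0 = (-0.8151, +0.5793)
n_1 = (-0.4892, -0.8722)
n_2 = (+0.4133, -0.9106)
n_3 = (+0.8639, +0.5037)
  (0,1): δ = 83.88°  ·
  (0,2): δ = 30.19°  ✓
  (0,3): δ = 65.65°  ·
  (1,2): δ = 126.30°  ·
  (1,3): δ = 30.47°  ✓
  (2,3): δ = 84.16°  ·
antipodal pairs: 2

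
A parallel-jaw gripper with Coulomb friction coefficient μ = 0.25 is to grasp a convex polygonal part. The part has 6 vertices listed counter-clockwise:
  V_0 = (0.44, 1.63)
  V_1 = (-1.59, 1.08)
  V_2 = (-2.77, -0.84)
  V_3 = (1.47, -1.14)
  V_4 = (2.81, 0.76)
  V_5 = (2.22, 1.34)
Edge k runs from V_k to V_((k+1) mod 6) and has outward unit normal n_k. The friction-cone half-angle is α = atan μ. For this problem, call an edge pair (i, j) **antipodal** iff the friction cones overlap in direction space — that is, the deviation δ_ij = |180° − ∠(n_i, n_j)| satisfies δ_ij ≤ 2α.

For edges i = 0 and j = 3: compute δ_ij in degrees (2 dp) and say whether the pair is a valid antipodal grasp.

δ = 39.65°, invalid

α = atan 0.25 = 14.04°;  2α = 28.07°
edge 0: e_0 = (-2.03, -0.55);  n_0 = (-0.2615, +0.9652)
edge 3: e_3 = (+1.34, +1.90);  n_3 = (+0.8172, -0.5763)
∠(n_0, n_3) = 140.35°
δ = |180° − 140.35°| = 39.65°
39.65° > 2α = 28.07°  →  invalid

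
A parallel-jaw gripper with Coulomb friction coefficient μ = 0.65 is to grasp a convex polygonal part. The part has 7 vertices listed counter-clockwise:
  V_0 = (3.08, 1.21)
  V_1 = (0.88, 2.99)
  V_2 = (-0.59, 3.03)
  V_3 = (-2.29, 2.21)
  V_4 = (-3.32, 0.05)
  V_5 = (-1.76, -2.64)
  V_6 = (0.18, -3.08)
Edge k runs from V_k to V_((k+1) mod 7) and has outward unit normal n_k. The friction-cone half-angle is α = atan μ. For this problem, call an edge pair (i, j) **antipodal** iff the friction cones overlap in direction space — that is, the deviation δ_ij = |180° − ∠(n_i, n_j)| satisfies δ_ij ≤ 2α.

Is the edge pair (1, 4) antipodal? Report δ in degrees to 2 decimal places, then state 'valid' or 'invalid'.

δ = 58.33°, valid

α = atan 0.65 = 33.02°;  2α = 66.05°
edge 1: e_1 = (-1.47, +0.04);  n_1 = (+0.0272, +0.9996)
edge 4: e_4 = (+1.56, -2.69);  n_4 = (-0.8651, -0.5017)
∠(n_1, n_4) = 121.67°
δ = |180° − 121.67°| = 58.33°
58.33° ≤ 2α = 66.05°  →  valid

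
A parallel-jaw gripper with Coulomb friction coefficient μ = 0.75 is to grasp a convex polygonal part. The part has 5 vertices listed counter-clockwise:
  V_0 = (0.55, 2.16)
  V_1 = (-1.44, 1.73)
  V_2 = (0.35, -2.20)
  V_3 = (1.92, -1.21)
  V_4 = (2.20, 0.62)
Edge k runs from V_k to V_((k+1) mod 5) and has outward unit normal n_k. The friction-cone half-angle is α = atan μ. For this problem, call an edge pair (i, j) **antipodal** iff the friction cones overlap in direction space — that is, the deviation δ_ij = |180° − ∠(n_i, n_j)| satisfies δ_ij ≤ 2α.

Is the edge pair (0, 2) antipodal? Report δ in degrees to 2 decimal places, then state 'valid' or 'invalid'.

δ = 20.04°, valid

α = atan 0.75 = 36.87°;  2α = 73.74°
edge 0: e_0 = (-1.99, -0.43);  n_0 = (-0.2112, +0.9774)
edge 2: e_2 = (+1.57, +0.99);  n_2 = (+0.5334, -0.8459)
∠(n_0, n_2) = 159.96°
δ = |180° − 159.96°| = 20.04°
20.04° ≤ 2α = 73.74°  →  valid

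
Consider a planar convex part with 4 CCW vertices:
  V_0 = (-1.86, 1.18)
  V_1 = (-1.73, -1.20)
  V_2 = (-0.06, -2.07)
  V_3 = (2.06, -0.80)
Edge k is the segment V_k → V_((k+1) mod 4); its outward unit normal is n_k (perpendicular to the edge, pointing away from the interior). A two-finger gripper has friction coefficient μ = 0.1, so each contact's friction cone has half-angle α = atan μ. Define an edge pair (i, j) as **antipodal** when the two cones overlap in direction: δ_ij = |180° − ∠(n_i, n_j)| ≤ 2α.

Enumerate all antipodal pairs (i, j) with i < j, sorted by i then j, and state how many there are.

count = 1; pairs: (1,3)

α = atan 0.1 = 5.71°;  2α = 11.42°
n_0 = (-0.9985, -0.0545)
n_1 = (-0.4620, -0.8869)
n_2 = (+0.5139, -0.8578)
n_3 = (+0.4509, +0.8926)
  (0,1): δ = 120.64°  ·
  (0,2): δ = 62.20°  ·
  (0,3): δ = 60.08°  ·
  (1,2): δ = 121.56°  ·
  (1,3): δ = 0.72°  ✓
  (2,3): δ = 57.72°  ·
antipodal pairs: 1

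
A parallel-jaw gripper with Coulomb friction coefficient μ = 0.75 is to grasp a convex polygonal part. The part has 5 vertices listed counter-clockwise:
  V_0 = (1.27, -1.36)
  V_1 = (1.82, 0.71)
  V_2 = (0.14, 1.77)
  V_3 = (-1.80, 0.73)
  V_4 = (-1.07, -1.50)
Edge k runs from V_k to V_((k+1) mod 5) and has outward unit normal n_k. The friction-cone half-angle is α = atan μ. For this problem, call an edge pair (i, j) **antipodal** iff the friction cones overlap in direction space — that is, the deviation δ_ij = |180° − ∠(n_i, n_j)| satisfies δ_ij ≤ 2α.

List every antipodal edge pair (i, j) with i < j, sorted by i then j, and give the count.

count = 5; pairs: (0,2), (0,3), (1,3), (1,4), (2,4)

α = atan 0.75 = 36.87°;  2α = 73.74°
n_0 = (+0.9665, -0.2568)
n_1 = (+0.5336, +0.8457)
n_2 = (-0.4725, +0.8813)
n_3 = (-0.9504, -0.3111)
n_4 = (+0.0597, -0.9982)
  (0,1): δ = 107.37°  ·
  (0,2): δ = 46.93°  ✓
  (0,3): δ = 33.01°  ✓
  (0,4): δ = 108.30°  ·
  (1,2): δ = 119.56°  ·
  (1,3): δ = 39.62°  ✓
  (1,4): δ = 35.67°  ✓
  (2,3): δ = 100.07°  ·
  (2,4): δ = 24.77°  ✓
  (3,4): δ = 104.70°  ·
antipodal pairs: 5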